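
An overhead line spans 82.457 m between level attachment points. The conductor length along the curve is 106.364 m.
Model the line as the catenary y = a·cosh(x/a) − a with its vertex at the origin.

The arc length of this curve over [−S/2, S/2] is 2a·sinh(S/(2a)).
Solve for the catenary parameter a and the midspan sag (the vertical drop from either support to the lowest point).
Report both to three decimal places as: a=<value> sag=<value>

seed: a₀ = √(S³/(24(L−S))) = √(82.457³/(24·23.907)) = 31.258860
iter 1: u=1.318938  f(a)=+2.168e+00  f'(a)=-1.813e+00  a ← 31.258860 − (+2.168e+00/-1.813e+00) = 32.454631
iter 2: u=1.270343  f(a)=+1.306e-01  f'(a)=-1.600e+00  a ← 32.454631 − (+1.306e-01/-1.600e+00) = 32.536232
iter 3: u=1.267157  f(a)=+5.412e-04  f'(a)=-1.587e+00  a ← 32.536232 − (+5.412e-04/-1.587e+00) = 32.536573
iter 4: u=1.267143  f(a)=+9.379e-09  f'(a)=-1.587e+00  a ← 32.536573 − (+9.379e-09/-1.587e+00) = 32.536573
iter 5: u=1.267143  f(a)=+0.000e+00  f'(a)=-1.587e+00  a ← 32.536573 − (+0.000e+00/-1.587e+00) = 32.536573
converged: |Δa| < 1e-12 after 5 iterations
sag = a·(cosh(S/(2a)) − 1) = 32.536573·(cosh(1.267143) − 1) = 29.808866
T_max/T_min = cosh(S/(2a)) = 1.916165

a=32.537 sag=29.809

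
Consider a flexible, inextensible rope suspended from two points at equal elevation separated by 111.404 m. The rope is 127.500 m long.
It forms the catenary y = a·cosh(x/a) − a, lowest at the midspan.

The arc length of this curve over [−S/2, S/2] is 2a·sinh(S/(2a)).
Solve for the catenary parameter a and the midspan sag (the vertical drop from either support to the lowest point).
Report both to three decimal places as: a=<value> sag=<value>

a=61.081 sag=27.208

seed: a₀ = √(S³/(24(L−S))) = √(111.404³/(24·16.096)) = 59.825533
iter 1: u=0.931074  f(a)=+7.123e-01  f'(a)=-5.862e-01  a ← 59.825533 − (+7.123e-01/-5.862e-01) = 61.040543
iter 2: u=0.912541  f(a)=+2.228e-02  f'(a)=-5.501e-01  a ← 61.040543 − (+2.228e-02/-5.501e-01) = 61.081042
iter 3: u=0.911936  f(a)=+2.335e-05  f'(a)=-5.489e-01  a ← 61.081042 − (+2.335e-05/-5.489e-01) = 61.081084
iter 4: u=0.911935  f(a)=+2.572e-11  f'(a)=-5.489e-01  a ← 61.081084 − (+2.572e-11/-5.489e-01) = 61.081084
converged: |Δa| < 1e-12 after 4 iterations
sag = a·(cosh(S/(2a)) − 1) = 61.081084·(cosh(0.911935) − 1) = 27.207994
T_max/T_min = cosh(S/(2a)) = 1.445441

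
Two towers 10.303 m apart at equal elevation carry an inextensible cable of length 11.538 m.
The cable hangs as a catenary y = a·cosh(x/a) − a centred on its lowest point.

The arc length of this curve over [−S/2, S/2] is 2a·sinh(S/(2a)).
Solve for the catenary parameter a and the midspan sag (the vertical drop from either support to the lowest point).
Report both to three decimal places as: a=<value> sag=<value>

a=6.181 sag=2.274

seed: a₀ = √(S³/(24(L−S))) = √(10.303³/(24·1.235)) = 6.074443
iter 1: u=0.848061  f(a)=+4.518e-02  f'(a)=-4.366e-01  a ← 6.074443 − (+4.518e-02/-4.366e-01) = 6.177916
iter 2: u=0.833857  f(a)=+1.180e-03  f'(a)=-4.141e-01  a ← 6.177916 − (+1.180e-03/-4.141e-01) = 6.180766
iter 3: u=0.833473  f(a)=+8.534e-07  f'(a)=-4.135e-01  a ← 6.180766 − (+8.534e-07/-4.135e-01) = 6.180768
iter 4: u=0.833472  f(a)=+4.476e-13  f'(a)=-4.135e-01  a ← 6.180768 − (+4.476e-13/-4.135e-01) = 6.180768
converged: |Δa| < 1e-12 after 4 iterations
sag = a·(cosh(S/(2a)) − 1) = 6.180768·(cosh(0.833472) − 1) = 2.274009
T_max/T_min = cosh(S/(2a)) = 1.367917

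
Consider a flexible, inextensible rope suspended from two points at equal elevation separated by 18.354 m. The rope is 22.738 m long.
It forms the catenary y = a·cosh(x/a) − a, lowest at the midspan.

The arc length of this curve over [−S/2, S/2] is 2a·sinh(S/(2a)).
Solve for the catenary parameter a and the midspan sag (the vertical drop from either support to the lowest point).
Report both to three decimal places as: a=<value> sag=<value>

seed: a₀ = √(S³/(24(L−S))) = √(18.354³/(24·4.384)) = 7.665760
iter 1: u=1.197142  f(a)=+3.251e-01  f'(a)=-1.316e+00  a ← 7.665760 − (+3.251e-01/-1.316e+00) = 7.912721
iter 2: u=1.159778  f(a)=+1.637e-02  f'(a)=-1.187e+00  a ← 7.912721 − (+1.637e-02/-1.187e+00) = 7.926515
iter 3: u=1.157760  f(a)=+4.639e-05  f'(a)=-1.180e+00  a ← 7.926515 − (+4.639e-05/-1.180e+00) = 7.926554
iter 4: u=1.157754  f(a)=+3.748e-10  f'(a)=-1.180e+00  a ← 7.926554 − (+3.748e-10/-1.180e+00) = 7.926554
iter 5: u=1.157754  f(a)=+0.000e+00  f'(a)=-1.180e+00  a ← 7.926554 − (+0.000e+00/-1.180e+00) = 7.926554
converged: |Δa| < 1e-12 after 5 iterations
sag = a·(cosh(S/(2a)) − 1) = 7.926554·(cosh(1.157754) − 1) = 5.932898
T_max/T_min = cosh(S/(2a)) = 1.748484

a=7.927 sag=5.933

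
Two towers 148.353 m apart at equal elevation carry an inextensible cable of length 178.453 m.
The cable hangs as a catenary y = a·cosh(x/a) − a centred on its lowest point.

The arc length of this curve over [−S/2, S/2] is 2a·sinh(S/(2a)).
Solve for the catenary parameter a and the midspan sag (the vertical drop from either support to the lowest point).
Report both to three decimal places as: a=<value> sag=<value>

a=69.186 sag=43.721

seed: a₀ = √(S³/(24(L−S))) = √(148.353³/(24·30.100)) = 67.228842
iter 1: u=1.103343  f(a)=+1.886e+00  f'(a)=-1.009e+00  a ← 67.228842 − (+1.886e+00/-1.009e+00) = 69.097601
iter 2: u=1.073503  f(a)=+8.150e-02  f'(a)=-9.238e-01  a ← 69.097601 − (+8.150e-02/-9.238e-01) = 69.185830
iter 3: u=1.072134  f(a)=+1.674e-04  f'(a)=-9.200e-01  a ← 69.185830 − (+1.674e-04/-9.200e-01) = 69.186011
iter 4: u=1.072131  f(a)=+7.095e-10  f'(a)=-9.200e-01  a ← 69.186011 − (+7.095e-10/-9.200e-01) = 69.186011
iter 5: u=1.072131  f(a)=+0.000e+00  f'(a)=-9.200e-01  a ← 69.186011 − (+0.000e+00/-9.200e-01) = 69.186011
converged: |Δa| < 1e-12 after 5 iterations
sag = a·(cosh(S/(2a)) − 1) = 69.186011·(cosh(1.072131) − 1) = 43.721351
T_max/T_min = cosh(S/(2a)) = 1.631939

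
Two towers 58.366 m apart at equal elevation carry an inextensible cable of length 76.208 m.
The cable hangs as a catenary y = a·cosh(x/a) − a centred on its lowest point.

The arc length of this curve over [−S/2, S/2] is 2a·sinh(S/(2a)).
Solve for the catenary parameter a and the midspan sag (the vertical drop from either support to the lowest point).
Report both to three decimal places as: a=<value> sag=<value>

seed: a₀ = √(S³/(24(L−S))) = √(58.366³/(24·17.842)) = 21.548275
iter 1: u=1.354308  f(a)=+1.710e+00  f'(a)=-1.980e+00  a ← 21.548275 − (+1.710e+00/-1.980e+00) = 22.411543
iter 2: u=1.302141  f(a)=+1.081e-01  f'(a)=-1.737e+00  a ← 22.411543 − (+1.081e-01/-1.737e+00) = 22.473774
iter 3: u=1.298536  f(a)=+4.968e-04  f'(a)=-1.721e+00  a ← 22.473774 − (+4.968e-04/-1.721e+00) = 22.474063
iter 4: u=1.298519  f(a)=+1.060e-08  f'(a)=-1.721e+00  a ← 22.474063 − (+1.060e-08/-1.721e+00) = 22.474063
iter 5: u=1.298519  f(a)=+1.421e-14  f'(a)=-1.721e+00  a ← 22.474063 − (+1.421e-14/-1.721e+00) = 22.474063
converged: |Δa| < 1e-12 after 5 iterations
sag = a·(cosh(S/(2a)) − 1) = 22.474063·(cosh(1.298519) − 1) = 21.763911
T_max/T_min = cosh(S/(2a)) = 1.968401

a=22.474 sag=21.764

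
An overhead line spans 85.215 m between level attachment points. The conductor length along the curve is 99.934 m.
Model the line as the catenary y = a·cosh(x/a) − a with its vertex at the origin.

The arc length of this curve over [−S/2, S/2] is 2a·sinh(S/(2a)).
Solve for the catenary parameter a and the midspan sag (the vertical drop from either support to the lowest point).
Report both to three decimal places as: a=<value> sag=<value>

seed: a₀ = √(S³/(24(L−S))) = √(85.215³/(24·14.719)) = 41.853261
iter 1: u=1.018021  f(a)=+7.818e-01  f'(a)=-7.790e-01  a ← 41.853261 − (+7.818e-01/-7.790e-01) = 42.856857
iter 2: u=0.994182  f(a)=+2.900e-02  f'(a)=-7.222e-01  a ← 42.856857 − (+2.900e-02/-7.222e-01) = 42.897019
iter 3: u=0.993251  f(a)=+4.333e-05  f'(a)=-7.200e-01  a ← 42.897019 − (+4.333e-05/-7.200e-01) = 42.897079
iter 4: u=0.993249  f(a)=+9.702e-11  f'(a)=-7.200e-01  a ← 42.897079 − (+9.702e-11/-7.200e-01) = 42.897079
iter 5: u=0.993249  f(a)=+0.000e+00  f'(a)=-7.200e-01  a ← 42.897079 − (+0.000e+00/-7.200e-01) = 42.897079
converged: |Δa| < 1e-12 after 5 iterations
sag = a·(cosh(S/(2a)) − 1) = 42.897079·(cosh(0.993249) − 1) = 22.957765
T_max/T_min = cosh(S/(2a)) = 1.535182

a=42.897 sag=22.958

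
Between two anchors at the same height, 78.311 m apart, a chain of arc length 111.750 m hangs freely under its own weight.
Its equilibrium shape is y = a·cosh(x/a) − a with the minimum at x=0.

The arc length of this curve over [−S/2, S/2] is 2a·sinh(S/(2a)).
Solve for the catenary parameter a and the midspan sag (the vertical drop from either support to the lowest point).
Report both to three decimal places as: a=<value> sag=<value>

a=25.897 sag=35.688

seed: a₀ = √(S³/(24(L−S))) = √(78.311³/(24·33.439)) = 24.462559
iter 1: u=1.600630  f(a)=+4.554e+00  f'(a)=-3.502e+00  a ← 24.462559 − (+4.554e+00/-3.502e+00) = 25.763238
iter 2: u=1.519821  f(a)=+3.885e-01  f'(a)=-2.928e+00  a ← 25.763238 − (+3.885e-01/-2.928e+00) = 25.895930
iter 3: u=1.512033  f(a)=+3.408e-03  f'(a)=-2.876e+00  a ← 25.895930 − (+3.408e-03/-2.876e+00) = 25.897115
iter 4: u=1.511964  f(a)=+2.674e-07  f'(a)=-2.876e+00  a ← 25.897115 − (+2.674e-07/-2.876e+00) = 25.897115
iter 5: u=1.511964  f(a)=+0.000e+00  f'(a)=-2.876e+00  a ← 25.897115 − (+0.000e+00/-2.876e+00) = 25.897115
converged: |Δa| < 1e-12 after 5 iterations
sag = a·(cosh(S/(2a)) − 1) = 25.897115·(cosh(1.511964) − 1) = 35.687592
T_max/T_min = cosh(S/(2a)) = 2.378053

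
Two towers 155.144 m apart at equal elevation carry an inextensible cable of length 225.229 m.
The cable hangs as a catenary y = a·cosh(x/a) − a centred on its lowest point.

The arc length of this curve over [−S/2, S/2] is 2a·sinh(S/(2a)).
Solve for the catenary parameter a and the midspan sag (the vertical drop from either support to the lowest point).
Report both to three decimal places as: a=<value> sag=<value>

seed: a₀ = √(S³/(24(L−S))) = √(155.144³/(24·70.085)) = 47.117725
iter 1: u=1.646344  f(a)=+1.013e+01  f'(a)=-3.863e+00  a ← 47.117725 − (+1.013e+01/-3.863e+00) = 49.741044
iter 2: u=1.559517  f(a)=+9.080e-01  f'(a)=-3.199e+00  a ← 49.741044 − (+9.080e-01/-3.199e+00) = 50.024835
iter 3: u=1.550670  f(a)=+8.872e-03  f'(a)=-3.137e+00  a ← 50.024835 − (+8.872e-03/-3.137e+00) = 50.027663
iter 4: u=1.550582  f(a)=+8.653e-07  f'(a)=-3.137e+00  a ← 50.027663 − (+8.653e-07/-3.137e+00) = 50.027663
iter 5: u=1.550582  f(a)=+0.000e+00  f'(a)=-3.137e+00  a ← 50.027663 − (+0.000e+00/-3.137e+00) = 50.027663
converged: |Δa| < 1e-12 after 5 iterations
sag = a·(cosh(S/(2a)) − 1) = 50.027663·(cosh(1.550582) − 1) = 73.198928
T_max/T_min = cosh(S/(2a)) = 2.463169

a=50.028 sag=73.199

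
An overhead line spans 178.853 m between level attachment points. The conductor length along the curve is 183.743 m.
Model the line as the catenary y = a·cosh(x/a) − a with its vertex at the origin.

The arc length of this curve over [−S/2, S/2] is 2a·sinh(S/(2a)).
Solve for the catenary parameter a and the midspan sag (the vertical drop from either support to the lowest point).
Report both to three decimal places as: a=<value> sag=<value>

a=221.692 sag=18.282

seed: a₀ = √(S³/(24(L−S))) = √(178.853³/(24·4.890)) = 220.792488
iter 1: u=0.405025  f(a)=+4.027e-02  f'(a)=-4.503e-02  a ← 220.792488 − (+4.027e-02/-4.503e-02) = 221.686776
iter 2: u=0.403391  f(a)=+2.460e-04  f'(a)=-4.448e-02  a ← 221.686776 − (+2.460e-04/-4.448e-02) = 221.692306
iter 3: u=0.403381  f(a)=+9.302e-09  f'(a)=-4.447e-02  a ← 221.692306 − (+9.302e-09/-4.447e-02) = 221.692306
iter 4: u=0.403381  f(a)=+5.684e-14  f'(a)=-4.447e-02  a ← 221.692306 − (+5.684e-14/-4.447e-02) = 221.692306
converged: |Δa| < 1e-12 after 4 iterations
sag = a·(cosh(S/(2a)) − 1) = 221.692306·(cosh(0.403381) − 1) = 18.282382
T_max/T_min = cosh(S/(2a)) = 1.082467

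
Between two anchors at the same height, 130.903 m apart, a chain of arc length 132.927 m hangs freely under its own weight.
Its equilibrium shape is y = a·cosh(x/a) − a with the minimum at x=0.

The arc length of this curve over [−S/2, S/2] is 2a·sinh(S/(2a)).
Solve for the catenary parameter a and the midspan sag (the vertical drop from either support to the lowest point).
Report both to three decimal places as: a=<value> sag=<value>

seed: a₀ = √(S³/(24(L−S))) = √(130.903³/(24·2.024)) = 214.888673
iter 1: u=0.304583  f(a)=+9.409e-03  f'(a)=-1.901e-02  a ← 214.888673 − (+9.409e-03/-1.901e-02) = 215.383555
iter 2: u=0.303883  f(a)=+3.260e-05  f'(a)=-1.888e-02  a ← 215.383555 − (+3.260e-05/-1.888e-02) = 215.385282
iter 3: u=0.303881  f(a)=+3.945e-10  f'(a)=-1.888e-02  a ← 215.385282 − (+3.945e-10/-1.888e-02) = 215.385282
iter 4: u=0.303881  f(a)=+0.000e+00  f'(a)=-1.888e-02  a ← 215.385282 − (+0.000e+00/-1.888e-02) = 215.385282
converged: |Δa| < 1e-12 after 4 iterations
sag = a·(cosh(S/(2a)) − 1) = 215.385282·(cosh(0.303881) − 1) = 10.021498
T_max/T_min = cosh(S/(2a)) = 1.046528

a=215.385 sag=10.021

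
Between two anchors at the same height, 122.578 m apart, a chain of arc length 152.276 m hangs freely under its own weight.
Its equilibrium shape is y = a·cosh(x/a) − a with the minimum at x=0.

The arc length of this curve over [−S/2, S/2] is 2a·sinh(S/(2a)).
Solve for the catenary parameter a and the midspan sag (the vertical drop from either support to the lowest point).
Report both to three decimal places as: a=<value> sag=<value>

seed: a₀ = √(S³/(24(L−S))) = √(122.578³/(24·29.698)) = 50.833449
iter 1: u=1.205683  f(a)=+2.235e+00  f'(a)=-1.347e+00  a ← 50.833449 − (+2.235e+00/-1.347e+00) = 52.492100
iter 2: u=1.167585  f(a)=+1.140e-01  f'(a)=-1.213e+00  a ← 52.492100 − (+1.140e-01/-1.213e+00) = 52.586114
iter 3: u=1.165498  f(a)=+3.323e-04  f'(a)=-1.206e+00  a ← 52.586114 − (+3.323e-04/-1.206e+00) = 52.586389
iter 4: u=1.165492  f(a)=+2.840e-09  f'(a)=-1.206e+00  a ← 52.586389 − (+2.840e-09/-1.206e+00) = 52.586389
iter 5: u=1.165492  f(a)=+5.684e-14  f'(a)=-1.206e+00  a ← 52.586389 − (+5.684e-14/-1.206e+00) = 52.586389
converged: |Δa| < 1e-12 after 5 iterations
sag = a·(cosh(S/(2a)) − 1) = 52.586389·(cosh(1.165492) − 1) = 39.946434
T_max/T_min = cosh(S/(2a)) = 1.759634

a=52.586 sag=39.946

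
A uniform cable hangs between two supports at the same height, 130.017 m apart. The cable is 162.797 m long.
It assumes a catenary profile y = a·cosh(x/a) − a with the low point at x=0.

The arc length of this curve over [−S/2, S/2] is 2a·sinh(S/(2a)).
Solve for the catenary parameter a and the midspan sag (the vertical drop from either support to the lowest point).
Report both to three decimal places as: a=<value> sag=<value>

a=54.748 sag=43.349

seed: a₀ = √(S³/(24(L−S))) = √(130.017³/(24·32.780)) = 52.855492
iter 1: u=1.229929  f(a)=+2.571e+00  f'(a)=-1.438e+00  a ← 52.855492 − (+2.571e+00/-1.438e+00) = 54.642560
iter 2: u=1.189705  f(a)=+1.361e-01  f'(a)=-1.290e+00  a ← 54.642560 − (+1.361e-01/-1.290e+00) = 54.748104
iter 3: u=1.187411  f(a)=+4.290e-04  f'(a)=-1.282e+00  a ← 54.748104 − (+4.290e-04/-1.282e+00) = 54.748438
iter 4: u=1.187404  f(a)=+4.289e-09  f'(a)=-1.282e+00  a ← 54.748438 − (+4.289e-09/-1.282e+00) = 54.748438
iter 5: u=1.187404  f(a)=-5.684e-14  f'(a)=-1.282e+00  a ← 54.748438 − (-5.684e-14/-1.282e+00) = 54.748438
converged: |Δa| < 1e-12 after 5 iterations
sag = a·(cosh(S/(2a)) − 1) = 54.748438·(cosh(1.187404) − 1) = 43.348999
T_max/T_min = cosh(S/(2a)) = 1.791785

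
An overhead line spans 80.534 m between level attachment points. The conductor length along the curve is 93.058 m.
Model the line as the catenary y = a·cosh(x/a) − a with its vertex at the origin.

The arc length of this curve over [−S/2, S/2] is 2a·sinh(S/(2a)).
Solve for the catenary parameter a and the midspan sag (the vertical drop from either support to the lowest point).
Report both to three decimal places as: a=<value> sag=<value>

a=42.626 sag=20.477

seed: a₀ = √(S³/(24(L−S))) = √(80.534³/(24·12.524)) = 41.686147
iter 1: u=0.965956  f(a)=+5.974e-01  f'(a)=-6.588e-01  a ← 41.686147 − (+5.974e-01/-6.588e-01) = 42.592956
iter 2: u=0.945391  f(a)=+2.005e-02  f'(a)=-6.153e-01  a ← 42.592956 − (+2.005e-02/-6.153e-01) = 42.625544
iter 3: u=0.944668  f(a)=+2.432e-05  f'(a)=-6.138e-01  a ← 42.625544 − (+2.432e-05/-6.138e-01) = 42.625583
iter 4: u=0.944667  f(a)=+3.590e-11  f'(a)=-6.138e-01  a ← 42.625583 − (+3.590e-11/-6.138e-01) = 42.625583
iter 5: u=0.944667  f(a)=+0.000e+00  f'(a)=-6.138e-01  a ← 42.625583 − (+0.000e+00/-6.138e-01) = 42.625583
converged: |Δa| < 1e-12 after 5 iterations
sag = a·(cosh(S/(2a)) − 1) = 42.625583·(cosh(0.944667) − 1) = 20.476621
T_max/T_min = cosh(S/(2a)) = 1.480383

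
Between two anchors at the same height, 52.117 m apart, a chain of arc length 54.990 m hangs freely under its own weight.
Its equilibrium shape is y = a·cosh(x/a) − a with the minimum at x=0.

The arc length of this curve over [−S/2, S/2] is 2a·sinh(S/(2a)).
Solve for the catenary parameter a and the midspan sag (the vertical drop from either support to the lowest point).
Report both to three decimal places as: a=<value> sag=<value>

a=45.680 sag=7.636

seed: a₀ = √(S³/(24(L−S))) = √(52.117³/(24·2.873)) = 45.310169
iter 1: u=0.575114  f(a)=+4.789e-02  f'(a)=-1.311e-01  a ← 45.310169 − (+4.789e-02/-1.311e-01) = 45.675568
iter 2: u=0.570513  f(a)=+5.855e-04  f'(a)=-1.279e-01  a ← 45.675568 − (+5.855e-04/-1.279e-01) = 45.680147
iter 3: u=0.570456  f(a)=+8.992e-08  f'(a)=-1.278e-01  a ← 45.680147 − (+8.992e-08/-1.278e-01) = 45.680148
iter 4: u=0.570456  f(a)=+2.132e-14  f'(a)=-1.278e-01  a ← 45.680148 − (+2.132e-14/-1.278e-01) = 45.680148
converged: |Δa| < 1e-12 after 4 iterations
sag = a·(cosh(S/(2a)) − 1) = 45.680148·(cosh(0.570456) − 1) = 7.636369
T_max/T_min = cosh(S/(2a)) = 1.167170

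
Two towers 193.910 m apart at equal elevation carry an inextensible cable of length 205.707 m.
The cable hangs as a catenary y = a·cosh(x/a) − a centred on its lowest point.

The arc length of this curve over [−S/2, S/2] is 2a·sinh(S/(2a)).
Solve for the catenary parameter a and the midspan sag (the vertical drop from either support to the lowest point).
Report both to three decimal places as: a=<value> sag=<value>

a=161.920 sag=29.905

seed: a₀ = √(S³/(24(L−S))) = √(193.910³/(24·11.797)) = 160.475560
iter 1: u=0.604173  f(a)=+2.172e-01  f'(a)=-1.525e-01  a ← 160.475560 − (+2.172e-01/-1.525e-01) = 161.900110
iter 2: u=0.598857  f(a)=+2.926e-03  f'(a)=-1.484e-01  a ← 161.900110 − (+2.926e-03/-1.484e-01) = 161.919829
iter 3: u=0.598784  f(a)=+5.471e-07  f'(a)=-1.483e-01  a ← 161.919829 − (+5.471e-07/-1.483e-01) = 161.919833
iter 4: u=0.598784  f(a)=+2.842e-14  f'(a)=-1.483e-01  a ← 161.919833 − (+2.842e-14/-1.483e-01) = 161.919833
converged: |Δa| < 1e-12 after 4 iterations
sag = a·(cosh(S/(2a)) − 1) = 161.919833·(cosh(0.598784) − 1) = 29.905282
T_max/T_min = cosh(S/(2a)) = 1.184692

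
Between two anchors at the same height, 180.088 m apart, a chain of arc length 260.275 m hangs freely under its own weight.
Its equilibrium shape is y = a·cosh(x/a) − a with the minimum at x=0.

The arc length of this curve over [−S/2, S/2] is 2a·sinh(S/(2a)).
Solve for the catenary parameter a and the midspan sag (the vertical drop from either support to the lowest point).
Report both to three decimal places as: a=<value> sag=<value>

seed: a₀ = √(S³/(24(L−S))) = √(180.088³/(24·80.187)) = 55.089592
iter 1: u=1.634501  f(a)=+1.142e+01  f'(a)=-3.767e+00  a ← 55.089592 − (+1.142e+01/-3.767e+00) = 58.120907
iter 2: u=1.549253  f(a)=+1.010e+00  f'(a)=-3.127e+00  a ← 58.120907 − (+1.010e+00/-3.127e+00) = 58.443939
iter 3: u=1.540690  f(a)=+9.603e-03  f'(a)=-3.068e+00  a ← 58.443939 − (+9.603e-03/-3.068e+00) = 58.447069
iter 4: u=1.540608  f(a)=+8.859e-07  f'(a)=-3.068e+00  a ← 58.447069 − (+8.859e-07/-3.068e+00) = 58.447069
iter 5: u=1.540608  f(a)=+5.684e-14  f'(a)=-3.068e+00  a ← 58.447069 − (+5.684e-14/-3.068e+00) = 58.447069
converged: |Δa| < 1e-12 after 5 iterations
sag = a·(cosh(S/(2a)) − 1) = 58.447069·(cosh(1.540608) − 1) = 84.212767
T_max/T_min = cosh(S/(2a)) = 2.440838

a=58.447 sag=84.213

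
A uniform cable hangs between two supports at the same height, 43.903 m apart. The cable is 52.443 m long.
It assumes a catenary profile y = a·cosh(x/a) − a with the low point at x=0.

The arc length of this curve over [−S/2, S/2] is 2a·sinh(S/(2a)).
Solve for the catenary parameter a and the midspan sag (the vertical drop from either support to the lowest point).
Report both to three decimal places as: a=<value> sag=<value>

seed: a₀ = √(S³/(24(L−S))) = √(43.903³/(24·8.540)) = 20.319206
iter 1: u=1.080333  f(a)=+5.124e-01  f'(a)=-9.429e-01  a ← 20.319206 − (+5.124e-01/-9.429e-01) = 20.862691
iter 2: u=1.052189  f(a)=+2.128e-02  f'(a)=-8.660e-01  a ← 20.862691 − (+2.128e-02/-8.660e-01) = 20.887262
iter 3: u=1.050952  f(a)=+4.021e-05  f'(a)=-8.628e-01  a ← 20.887262 − (+4.021e-05/-8.628e-01) = 20.887309
iter 4: u=1.050949  f(a)=+1.442e-10  f'(a)=-8.628e-01  a ← 20.887309 − (+1.442e-10/-8.628e-01) = 20.887309
iter 5: u=1.050949  f(a)=+0.000e+00  f'(a)=-8.628e-01  a ← 20.887309 − (+0.000e+00/-8.628e-01) = 20.887309
converged: |Δa| < 1e-12 after 5 iterations
sag = a·(cosh(S/(2a)) − 1) = 20.887309·(cosh(1.050949) − 1) = 12.636515
T_max/T_min = cosh(S/(2a)) = 1.604985

a=20.887 sag=12.637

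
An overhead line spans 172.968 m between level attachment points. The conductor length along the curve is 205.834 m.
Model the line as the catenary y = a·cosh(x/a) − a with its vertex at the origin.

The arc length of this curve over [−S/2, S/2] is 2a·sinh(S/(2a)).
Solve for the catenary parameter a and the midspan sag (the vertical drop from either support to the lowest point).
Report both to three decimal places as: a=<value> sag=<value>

a=83.211 sag=49.137

seed: a₀ = √(S³/(24(L−S))) = √(172.968³/(24·32.866)) = 80.997124
iter 1: u=1.067742  f(a)=+1.925e+00  f'(a)=-9.079e-01  a ← 80.997124 − (+1.925e+00/-9.079e-01) = 83.117558
iter 2: u=1.040502  f(a)=+7.819e-02  f'(a)=-8.355e-01  a ← 83.117558 − (+7.819e-02/-8.355e-01) = 83.211140
iter 3: u=1.039332  f(a)=+1.411e-04  f'(a)=-8.325e-01  a ← 83.211140 − (+1.411e-04/-8.325e-01) = 83.211310
iter 4: u=1.039330  f(a)=+4.610e-10  f'(a)=-8.325e-01  a ← 83.211310 − (+4.610e-10/-8.325e-01) = 83.211310
iter 5: u=1.039330  f(a)=+5.684e-14  f'(a)=-8.325e-01  a ← 83.211310 − (+5.684e-14/-8.325e-01) = 83.211310
converged: |Δa| < 1e-12 after 5 iterations
sag = a·(cosh(S/(2a)) − 1) = 83.211310·(cosh(1.039330) − 1) = 49.136833
T_max/T_min = cosh(S/(2a)) = 1.590507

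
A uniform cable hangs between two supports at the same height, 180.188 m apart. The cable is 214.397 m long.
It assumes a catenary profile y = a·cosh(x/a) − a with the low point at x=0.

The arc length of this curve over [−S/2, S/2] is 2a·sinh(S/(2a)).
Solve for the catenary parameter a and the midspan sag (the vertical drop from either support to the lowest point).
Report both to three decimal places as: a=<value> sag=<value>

seed: a₀ = √(S³/(24(L−S))) = √(180.188³/(24·34.209)) = 84.413710
iter 1: u=1.067291  f(a)=+2.002e+00  f'(a)=-9.067e-01  a ← 84.413710 − (+2.002e+00/-9.067e-01) = 86.621877
iter 2: u=1.040084  f(a)=+8.125e-02  f'(a)=-8.344e-01  a ← 86.621877 − (+8.125e-02/-8.344e-01) = 86.719247
iter 3: u=1.038916  f(a)=+1.463e-04  f'(a)=-8.314e-01  a ← 86.719247 − (+1.463e-04/-8.314e-01) = 86.719423
iter 4: u=1.038914  f(a)=+4.767e-10  f'(a)=-8.314e-01  a ← 86.719423 − (+4.767e-10/-8.314e-01) = 86.719423
iter 5: u=1.038914  f(a)=+0.000e+00  f'(a)=-8.314e-01  a ← 86.719423 − (+0.000e+00/-8.314e-01) = 86.719423
converged: |Δa| < 1e-12 after 5 iterations
sag = a·(cosh(S/(2a)) − 1) = 86.719423·(cosh(1.038914) − 1) = 51.163777
T_max/T_min = cosh(S/(2a)) = 1.589992

a=86.719 sag=51.164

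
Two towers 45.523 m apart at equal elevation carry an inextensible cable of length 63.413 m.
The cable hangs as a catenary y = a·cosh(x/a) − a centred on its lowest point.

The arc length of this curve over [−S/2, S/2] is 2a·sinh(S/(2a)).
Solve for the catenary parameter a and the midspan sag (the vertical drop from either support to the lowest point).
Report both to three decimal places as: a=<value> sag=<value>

seed: a₀ = √(S³/(24(L−S))) = √(45.523³/(24·17.890)) = 14.822980
iter 1: u=1.535555  f(a)=+2.232e+00  f'(a)=-3.033e+00  a ← 14.822980 − (+2.232e+00/-3.033e+00) = 15.558719
iter 2: u=1.462942  f(a)=+1.769e-01  f'(a)=-2.570e+00  a ← 15.558719 − (+1.769e-01/-2.570e+00) = 15.627564
iter 3: u=1.456497  f(a)=+1.323e-03  f'(a)=-2.531e+00  a ← 15.627564 − (+1.323e-03/-2.531e+00) = 15.628087
iter 4: u=1.456448  f(a)=+7.527e-08  f'(a)=-2.531e+00  a ← 15.628087 − (+7.527e-08/-2.531e+00) = 15.628087
iter 5: u=1.456448  f(a)=+0.000e+00  f'(a)=-2.531e+00  a ← 15.628087 − (+0.000e+00/-2.531e+00) = 15.628087
converged: |Δa| < 1e-12 after 5 iterations
sag = a·(cosh(S/(2a)) − 1) = 15.628087·(cosh(1.456448) − 1) = 19.720735
T_max/T_min = cosh(S/(2a)) = 2.261878

a=15.628 sag=19.721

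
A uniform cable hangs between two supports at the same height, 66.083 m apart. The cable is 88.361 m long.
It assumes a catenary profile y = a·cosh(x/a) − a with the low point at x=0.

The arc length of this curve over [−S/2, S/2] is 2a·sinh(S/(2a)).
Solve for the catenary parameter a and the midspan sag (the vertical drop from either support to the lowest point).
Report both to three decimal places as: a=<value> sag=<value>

a=24.326 sag=26.109

seed: a₀ = √(S³/(24(L−S))) = √(66.083³/(24·22.278)) = 23.232230
iter 1: u=1.422227  f(a)=+2.365e+00  f'(a)=-2.335e+00  a ← 23.232230 − (+2.365e+00/-2.335e+00) = 24.245016
iter 2: u=1.362816  f(a)=+1.634e-01  f'(a)=-2.022e+00  a ← 24.245016 − (+1.634e-01/-2.022e+00) = 24.325826
iter 3: u=1.358289  f(a)=+9.087e-04  f'(a)=-2.000e+00  a ← 24.325826 − (+9.087e-04/-2.000e+00) = 24.326280
iter 4: u=1.358264  f(a)=+2.844e-08  f'(a)=-2.000e+00  a ← 24.326280 − (+2.844e-08/-2.000e+00) = 24.326280
iter 5: u=1.358264  f(a)=+0.000e+00  f'(a)=-2.000e+00  a ← 24.326280 − (+0.000e+00/-2.000e+00) = 24.326280
converged: |Δa| < 1e-12 after 5 iterations
sag = a·(cosh(S/(2a)) − 1) = 24.326280·(cosh(1.358264) − 1) = 26.108673
T_max/T_min = cosh(S/(2a)) = 2.073270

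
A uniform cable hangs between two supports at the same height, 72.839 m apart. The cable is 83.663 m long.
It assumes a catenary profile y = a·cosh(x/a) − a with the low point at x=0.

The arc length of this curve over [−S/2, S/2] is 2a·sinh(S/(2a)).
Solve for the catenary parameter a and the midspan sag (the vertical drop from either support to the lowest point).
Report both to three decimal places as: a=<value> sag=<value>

seed: a₀ = √(S³/(24(L−S))) = √(72.839³/(24·10.824)) = 38.569717
iter 1: u=0.944251  f(a)=+4.929e-01  f'(a)=-6.129e-01  a ← 38.569717 − (+4.929e-01/-6.129e-01) = 39.373901
iter 2: u=0.924965  f(a)=+1.584e-02  f'(a)=-5.741e-01  a ← 39.373901 − (+1.584e-02/-5.741e-01) = 39.401488
iter 3: u=0.924318  f(a)=+1.755e-05  f'(a)=-5.728e-01  a ← 39.401488 − (+1.755e-05/-5.728e-01) = 39.401518
iter 4: u=0.924317  f(a)=+2.160e-11  f'(a)=-5.728e-01  a ← 39.401518 − (+2.160e-11/-5.728e-01) = 39.401518
converged: |Δa| < 1e-12 after 4 iterations
sag = a·(cosh(S/(2a)) − 1) = 39.401518·(cosh(0.924317) − 1) = 18.064594
T_max/T_min = cosh(S/(2a)) = 1.458475

a=39.402 sag=18.065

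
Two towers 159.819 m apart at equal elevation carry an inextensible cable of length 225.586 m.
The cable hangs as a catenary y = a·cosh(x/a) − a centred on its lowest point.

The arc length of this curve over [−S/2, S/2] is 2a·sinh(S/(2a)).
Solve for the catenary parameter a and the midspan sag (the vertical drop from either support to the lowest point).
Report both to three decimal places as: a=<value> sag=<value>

seed: a₀ = √(S³/(24(L−S))) = √(159.819³/(24·65.767)) = 50.854920
iter 1: u=1.571323  f(a)=+8.613e+00  f'(a)=-3.284e+00  a ← 50.854920 − (+8.613e+00/-3.284e+00) = 53.477663
iter 2: u=1.494259  f(a)=+7.112e-01  f'(a)=-2.762e+00  a ← 53.477663 − (+7.112e-01/-2.762e+00) = 53.735129
iter 3: u=1.487100  f(a)=+5.813e-03  f'(a)=-2.717e+00  a ← 53.735129 − (+5.813e-03/-2.717e+00) = 53.737268
iter 4: u=1.487041  f(a)=+3.953e-07  f'(a)=-2.717e+00  a ← 53.737268 − (+3.953e-07/-2.717e+00) = 53.737268
iter 5: u=1.487041  f(a)=+5.684e-14  f'(a)=-2.717e+00  a ← 53.737268 − (+5.684e-14/-2.717e+00) = 53.737268
converged: |Δa| < 1e-12 after 5 iterations
sag = a·(cosh(S/(2a)) − 1) = 53.737268·(cosh(1.487041) − 1) = 71.202537
T_max/T_min = cosh(S/(2a)) = 2.325012

a=53.737 sag=71.203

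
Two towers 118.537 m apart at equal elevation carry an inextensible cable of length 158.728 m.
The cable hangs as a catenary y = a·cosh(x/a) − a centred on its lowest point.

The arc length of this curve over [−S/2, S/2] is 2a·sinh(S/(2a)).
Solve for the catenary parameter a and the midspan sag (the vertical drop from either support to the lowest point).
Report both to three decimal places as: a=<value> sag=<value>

a=43.521 sag=46.993

seed: a₀ = √(S³/(24(L−S))) = √(118.537³/(24·40.191)) = 41.553812
iter 1: u=1.426307  f(a)=+4.292e+00  f'(a)=-2.358e+00  a ← 41.553812 − (+4.292e+00/-2.358e+00) = 43.374221
iter 2: u=1.366445  f(a)=+2.981e-01  f'(a)=-2.040e+00  a ← 43.374221 − (+2.981e-01/-2.040e+00) = 43.520338
iter 3: u=1.361858  f(a)=+1.676e-03  f'(a)=-2.018e+00  a ← 43.520338 − (+1.676e-03/-2.018e+00) = 43.521169
iter 4: u=1.361832  f(a)=+5.365e-08  f'(a)=-2.017e+00  a ← 43.521169 − (+5.365e-08/-2.017e+00) = 43.521169
iter 5: u=1.361832  f(a)=+0.000e+00  f'(a)=-2.017e+00  a ← 43.521169 − (+0.000e+00/-2.017e+00) = 43.521169
converged: |Δa| < 1e-12 after 5 iterations
sag = a·(cosh(S/(2a)) − 1) = 43.521169·(cosh(1.361832) − 1) = 46.992568
T_max/T_min = cosh(S/(2a)) = 2.079763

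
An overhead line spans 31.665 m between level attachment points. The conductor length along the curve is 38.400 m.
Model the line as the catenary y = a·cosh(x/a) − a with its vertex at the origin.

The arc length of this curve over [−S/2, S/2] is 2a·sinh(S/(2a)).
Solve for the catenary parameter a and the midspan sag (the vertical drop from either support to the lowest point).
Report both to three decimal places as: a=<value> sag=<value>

a=14.442 sag=9.583

seed: a₀ = √(S³/(24(L−S))) = √(31.665³/(24·6.735)) = 14.015055
iter 1: u=1.129678  f(a)=+4.430e-01  f'(a)=-1.089e+00  a ← 14.015055 − (+4.430e-01/-1.089e+00) = 14.421708
iter 2: u=1.097824  f(a)=+2.001e-02  f'(a)=-9.931e-01  a ← 14.421708 − (+2.001e-02/-9.931e-01) = 14.441862
iter 3: u=1.096292  f(a)=+4.512e-05  f'(a)=-9.886e-01  a ← 14.441862 − (+4.512e-05/-9.886e-01) = 14.441908
iter 4: u=1.096289  f(a)=+2.305e-10  f'(a)=-9.886e-01  a ← 14.441908 − (+2.305e-10/-9.886e-01) = 14.441908
iter 5: u=1.096289  f(a)=+0.000e+00  f'(a)=-9.886e-01  a ← 14.441908 − (+0.000e+00/-9.886e-01) = 14.441908
converged: |Δa| < 1e-12 after 5 iterations
sag = a·(cosh(S/(2a)) − 1) = 14.441908·(cosh(1.096289) − 1) = 9.583260
T_max/T_min = cosh(S/(2a)) = 1.663573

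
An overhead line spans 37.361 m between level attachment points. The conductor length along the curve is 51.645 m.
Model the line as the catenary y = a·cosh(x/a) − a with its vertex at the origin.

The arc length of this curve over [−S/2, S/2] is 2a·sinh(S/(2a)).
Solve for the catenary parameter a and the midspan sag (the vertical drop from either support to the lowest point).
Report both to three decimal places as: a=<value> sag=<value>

seed: a₀ = √(S³/(24(L−S))) = √(37.361³/(24·14.284)) = 12.333808
iter 1: u=1.514577  f(a)=+1.731e+00  f'(a)=-2.893e+00  a ← 12.333808 − (+1.731e+00/-2.893e+00) = 12.932056
iter 2: u=1.444511  f(a)=+1.339e-01  f'(a)=-2.461e+00  a ← 12.932056 − (+1.339e-01/-2.461e+00) = 12.986457
iter 3: u=1.438460  f(a)=+9.498e-04  f'(a)=-2.426e+00  a ← 12.986457 − (+9.498e-04/-2.426e+00) = 12.986849
iter 4: u=1.438417  f(a)=+4.855e-08  f'(a)=-2.426e+00  a ← 12.986849 − (+4.855e-08/-2.426e+00) = 12.986849
iter 5: u=1.438417  f(a)=+0.000e+00  f'(a)=-2.426e+00  a ← 12.986849 − (+0.000e+00/-2.426e+00) = 12.986849
converged: |Δa| < 1e-12 after 5 iterations
sag = a·(cosh(S/(2a)) − 1) = 12.986849·(cosh(1.438417) − 1) = 15.917472
T_max/T_min = cosh(S/(2a)) = 2.225661

a=12.987 sag=15.917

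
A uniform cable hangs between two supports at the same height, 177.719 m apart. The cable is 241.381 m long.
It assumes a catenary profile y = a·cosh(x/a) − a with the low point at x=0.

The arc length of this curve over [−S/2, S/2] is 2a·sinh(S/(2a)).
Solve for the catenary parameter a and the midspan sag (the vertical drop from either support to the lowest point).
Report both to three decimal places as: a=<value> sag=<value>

a=63.632 sag=72.806

seed: a₀ = √(S³/(24(L−S))) = √(177.719³/(24·63.662)) = 60.611500
iter 1: u=1.466050  f(a)=+7.202e+00  f'(a)=-2.588e+00  a ← 60.611500 − (+7.202e+00/-2.588e+00) = 63.394184
iter 2: u=1.401698  f(a)=+5.257e-01  f'(a)=-2.223e+00  a ← 63.394184 − (+5.257e-01/-2.223e+00) = 63.630661
iter 3: u=1.396489  f(a)=+3.288e-03  f'(a)=-2.195e+00  a ← 63.630661 − (+3.288e-03/-2.195e+00) = 63.632159
iter 4: u=1.396456  f(a)=+1.304e-07  f'(a)=-2.195e+00  a ← 63.632159 − (+1.304e-07/-2.195e+00) = 63.632159
iter 5: u=1.396456  f(a)=-2.842e-14  f'(a)=-2.195e+00  a ← 63.632159 − (-2.842e-14/-2.195e+00) = 63.632159
converged: |Δa| < 1e-12 after 5 iterations
sag = a·(cosh(S/(2a)) − 1) = 63.632159·(cosh(1.396456) − 1) = 72.805550
T_max/T_min = cosh(S/(2a)) = 2.144163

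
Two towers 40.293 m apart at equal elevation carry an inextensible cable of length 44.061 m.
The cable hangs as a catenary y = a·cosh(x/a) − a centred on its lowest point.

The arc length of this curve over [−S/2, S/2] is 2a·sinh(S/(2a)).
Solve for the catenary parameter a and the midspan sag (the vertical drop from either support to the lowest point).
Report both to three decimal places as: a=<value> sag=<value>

a=27.265 sag=7.788

seed: a₀ = √(S³/(24(L−S))) = √(40.293³/(24·3.768)) = 26.895730
iter 1: u=0.749059  f(a)=+1.071e-01  f'(a)=-2.962e-01  a ← 26.895730 − (+1.071e-01/-2.962e-01) = 27.257380
iter 2: u=0.739121  f(a)=+2.199e-03  f'(a)=-2.842e-01  a ← 27.257380 − (+2.199e-03/-2.842e-01) = 27.265119
iter 3: u=0.738911  f(a)=+9.697e-07  f'(a)=-2.839e-01  a ← 27.265119 − (+9.697e-07/-2.839e-01) = 27.265122
iter 4: u=0.738911  f(a)=+1.847e-13  f'(a)=-2.839e-01  a ← 27.265122 − (+1.847e-13/-2.839e-01) = 27.265122
converged: |Δa| < 1e-12 after 4 iterations
sag = a·(cosh(S/(2a)) − 1) = 27.265122·(cosh(0.738911) − 1) = 7.788120
T_max/T_min = cosh(S/(2a)) = 1.285644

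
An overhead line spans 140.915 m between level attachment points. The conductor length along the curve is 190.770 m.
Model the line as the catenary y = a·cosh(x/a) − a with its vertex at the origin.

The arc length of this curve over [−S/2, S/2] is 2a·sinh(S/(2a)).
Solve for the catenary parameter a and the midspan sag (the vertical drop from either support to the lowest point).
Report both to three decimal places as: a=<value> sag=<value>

seed: a₀ = √(S³/(24(L−S))) = √(140.915³/(24·49.855)) = 48.358838
iter 1: u=1.456973  f(a)=+5.567e+00  f'(a)=-2.534e+00  a ← 48.358838 − (+5.567e+00/-2.534e+00) = 50.555692
iter 2: u=1.393661  f(a)=+4.018e-01  f'(a)=-2.180e+00  a ← 50.555692 − (+4.018e-01/-2.180e+00) = 50.739991
iter 3: u=1.388599  f(a)=+2.454e-03  f'(a)=-2.154e+00  a ← 50.739991 − (+2.454e-03/-2.154e+00) = 50.741130
iter 4: u=1.388568  f(a)=+9.271e-08  f'(a)=-2.154e+00  a ← 50.741130 − (+9.271e-08/-2.154e+00) = 50.741130
iter 5: u=1.388568  f(a)=+0.000e+00  f'(a)=-2.154e+00  a ← 50.741130 − (+0.000e+00/-2.154e+00) = 50.741130
converged: |Δa| < 1e-12 after 5 iterations
sag = a·(cosh(S/(2a)) − 1) = 50.741130·(cosh(1.388568) − 1) = 57.300346
T_max/T_min = cosh(S/(2a)) = 2.129268

a=50.741 sag=57.300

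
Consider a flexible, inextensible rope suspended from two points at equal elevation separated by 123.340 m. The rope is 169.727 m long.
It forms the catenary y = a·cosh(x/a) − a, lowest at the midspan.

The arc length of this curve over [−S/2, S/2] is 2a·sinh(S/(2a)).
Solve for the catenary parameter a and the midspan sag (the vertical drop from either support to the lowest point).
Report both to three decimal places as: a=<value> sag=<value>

a=43.194 sag=52.029

seed: a₀ = √(S³/(24(L−S))) = √(123.340³/(24·46.387)) = 41.053686
iter 1: u=1.502179  f(a)=+5.524e+00  f'(a)=-2.813e+00  a ← 41.053686 − (+5.524e+00/-2.813e+00) = 43.017657
iter 2: u=1.433597  f(a)=+4.211e-01  f'(a)=-2.399e+00  a ← 43.017657 − (+4.211e-01/-2.399e+00) = 43.193222
iter 3: u=1.427770  f(a)=+2.894e-03  f'(a)=-2.366e+00  a ← 43.193222 − (+2.894e-03/-2.366e+00) = 43.194445
iter 4: u=1.427730  f(a)=+1.388e-07  f'(a)=-2.366e+00  a ← 43.194445 − (+1.388e-07/-2.366e+00) = 43.194445
iter 5: u=1.427730  f(a)=+0.000e+00  f'(a)=-2.366e+00  a ← 43.194445 − (+0.000e+00/-2.366e+00) = 43.194445
converged: |Δa| < 1e-12 after 5 iterations
sag = a·(cosh(S/(2a)) − 1) = 43.194445·(cosh(1.427730) − 1) = 52.029363
T_max/T_min = cosh(S/(2a)) = 2.204538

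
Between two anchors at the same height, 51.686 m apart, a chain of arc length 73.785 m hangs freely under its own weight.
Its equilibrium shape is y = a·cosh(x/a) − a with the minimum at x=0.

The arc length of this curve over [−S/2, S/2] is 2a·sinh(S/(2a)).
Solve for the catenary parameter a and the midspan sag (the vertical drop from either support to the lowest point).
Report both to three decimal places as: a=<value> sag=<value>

a=17.082 sag=23.573

seed: a₀ = √(S³/(24(L−S))) = √(51.686³/(24·22.099)) = 16.134944
iter 1: u=1.601679  f(a)=+3.014e+00  f'(a)=-3.510e+00  a ← 16.134944 − (+3.014e+00/-3.510e+00) = 16.993766
iter 2: u=1.520734  f(a)=+2.574e-01  f'(a)=-2.934e+00  a ← 16.993766 − (+2.574e-01/-2.934e+00) = 17.081501
iter 3: u=1.512923  f(a)=+2.264e-03  f'(a)=-2.882e+00  a ← 17.081501 − (+2.264e-03/-2.882e+00) = 17.082286
iter 4: u=1.512854  f(a)=+1.785e-07  f'(a)=-2.882e+00  a ← 17.082286 − (+1.785e-07/-2.882e+00) = 17.082286
iter 5: u=1.512854  f(a)=-1.421e-14  f'(a)=-2.882e+00  a ← 17.082286 − (-1.421e-14/-2.882e+00) = 17.082286
converged: |Δa| < 1e-12 after 5 iterations
sag = a·(cosh(S/(2a)) − 1) = 17.082286·(cosh(1.512854) − 1) = 23.573108
T_max/T_min = cosh(S/(2a)) = 2.379974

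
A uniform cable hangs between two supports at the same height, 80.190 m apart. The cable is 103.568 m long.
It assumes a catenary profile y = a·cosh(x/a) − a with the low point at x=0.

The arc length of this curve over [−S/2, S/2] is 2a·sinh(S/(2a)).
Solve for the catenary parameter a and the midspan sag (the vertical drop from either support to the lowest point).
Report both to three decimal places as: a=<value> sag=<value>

a=31.562 sag=29.083

seed: a₀ = √(S³/(24(L−S))) = √(80.190³/(24·23.378)) = 30.315939
iter 1: u=1.322572  f(a)=+2.132e+00  f'(a)=-1.829e+00  a ← 30.315939 − (+2.132e+00/-1.829e+00) = 31.481239
iter 2: u=1.273616  f(a)=+1.291e-01  f'(a)=-1.614e+00  a ← 31.481239 − (+1.291e-01/-1.614e+00) = 31.561215
iter 3: u=1.270388  f(a)=+5.407e-04  f'(a)=-1.601e+00  a ← 31.561215 − (+5.407e-04/-1.601e+00) = 31.561553
iter 4: u=1.270375  f(a)=+9.576e-09  f'(a)=-1.600e+00  a ← 31.561553 − (+9.576e-09/-1.600e+00) = 31.561553
iter 5: u=1.270375  f(a)=+0.000e+00  f'(a)=-1.600e+00  a ← 31.561553 − (+0.000e+00/-1.600e+00) = 31.561553
converged: |Δa| < 1e-12 after 5 iterations
sag = a·(cosh(S/(2a)) − 1) = 31.561553·(cosh(1.270375) − 1) = 29.082608
T_max/T_min = cosh(S/(2a)) = 1.921457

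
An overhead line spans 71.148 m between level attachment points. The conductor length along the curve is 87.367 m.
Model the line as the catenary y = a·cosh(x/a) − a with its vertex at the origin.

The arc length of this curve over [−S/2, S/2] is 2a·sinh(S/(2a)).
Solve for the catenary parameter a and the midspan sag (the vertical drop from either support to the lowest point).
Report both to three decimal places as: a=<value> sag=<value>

seed: a₀ = √(S³/(24(L−S))) = √(71.148³/(24·16.219)) = 30.417701
iter 1: u=1.169516  f(a)=+1.146e+00  f'(a)=-1.220e+00  a ← 30.417701 − (+1.146e+00/-1.220e+00) = 31.357369
iter 2: u=1.134470  f(a)=+5.525e-02  f'(a)=-1.105e+00  a ← 31.357369 − (+5.525e-02/-1.105e+00) = 31.407387
iter 3: u=1.132663  f(a)=+1.428e-04  f'(a)=-1.099e+00  a ← 31.407387 − (+1.428e-04/-1.099e+00) = 31.407517
iter 4: u=1.132659  f(a)=+9.595e-10  f'(a)=-1.099e+00  a ← 31.407517 − (+9.595e-10/-1.099e+00) = 31.407517
iter 5: u=1.132659  f(a)=+0.000e+00  f'(a)=-1.099e+00  a ← 31.407517 − (+0.000e+00/-1.099e+00) = 31.407517
converged: |Δa| < 1e-12 after 5 iterations
sag = a·(cosh(S/(2a)) − 1) = 31.407517·(cosh(1.132659) − 1) = 22.394716
T_max/T_min = cosh(S/(2a)) = 1.713037

a=31.408 sag=22.395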